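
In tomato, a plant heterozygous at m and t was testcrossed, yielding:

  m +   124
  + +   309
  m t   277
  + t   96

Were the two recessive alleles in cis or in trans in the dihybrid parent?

cis

The two most frequent classes are + + (309) and m t (277); these are the parental (non-recombinant) types.
So the F1 carried + + on one chromosome and m t on the other — the recessive alleles are on the same chromosome (cis / coupling).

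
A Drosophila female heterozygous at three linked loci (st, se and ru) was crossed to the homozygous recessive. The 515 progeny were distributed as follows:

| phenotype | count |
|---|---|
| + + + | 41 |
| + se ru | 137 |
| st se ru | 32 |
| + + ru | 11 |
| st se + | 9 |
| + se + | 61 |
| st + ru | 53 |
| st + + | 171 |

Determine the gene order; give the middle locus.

The two most frequent reciprocal classes, + se ru and st + +, are the parental types, so the F1 was + se ru / st + +.
The two rarest classes, + + ru and st se +, are the double crossovers. Comparing them with the parentals, only the se allele has switched, so se is the middle locus and the order is ru – se – st.

se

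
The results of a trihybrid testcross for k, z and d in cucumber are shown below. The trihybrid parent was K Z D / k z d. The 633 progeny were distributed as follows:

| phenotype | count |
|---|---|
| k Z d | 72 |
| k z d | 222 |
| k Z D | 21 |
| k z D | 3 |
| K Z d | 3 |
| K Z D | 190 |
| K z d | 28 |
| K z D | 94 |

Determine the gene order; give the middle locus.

d

The two rarest classes, K Z d and k z D, are the double crossovers. Comparing them with the parentals, only the d allele has switched, so d is the middle locus and the order is k – d – z.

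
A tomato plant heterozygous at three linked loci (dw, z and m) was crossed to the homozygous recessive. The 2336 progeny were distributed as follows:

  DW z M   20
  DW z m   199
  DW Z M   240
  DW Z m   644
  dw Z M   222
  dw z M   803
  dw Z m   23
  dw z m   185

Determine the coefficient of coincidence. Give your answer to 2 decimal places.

The two most frequent reciprocal classes, dw z M and DW Z m, are the parental types, so the F1 was dw z M / DW Z m.
The two rarest classes, DW z M and dw Z m, are the double crossovers. Comparing them with the parentals, only the dw allele has switched, so dw is the middle locus and the order is m – dw – z.
m–dw: (425 + 43)/2336 = 0.2003; dw–z: (421 + 43)/2336 = 0.1986.
Expected DCO frequency = 0.2003 × 0.1986 ≈ 0.03978; observed = 43/2336 ≈ 0.01841.
Coefficient of coincidence = 0.01841/0.03978 ≈ 0.46.

0.46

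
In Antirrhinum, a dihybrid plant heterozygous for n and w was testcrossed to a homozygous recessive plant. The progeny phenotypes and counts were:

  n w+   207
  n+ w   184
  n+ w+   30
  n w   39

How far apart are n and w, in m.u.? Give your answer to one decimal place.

The two most frequent classes, n+ w (184) and n w+ (207), are the parental types, so the F1 was n+ w / n w+.
The recombinant classes are n+ w+ and n w: 30 + 39 = 69.
Recombination frequency = 69/460 = 0.1500 ≈ 15.0%, i.e. 15.0 m.u.

15.0 m.u.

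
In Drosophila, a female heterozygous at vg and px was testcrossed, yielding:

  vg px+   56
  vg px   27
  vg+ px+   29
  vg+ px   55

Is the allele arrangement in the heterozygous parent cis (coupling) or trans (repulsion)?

trans

The two most frequent classes are vg+ px (55) and vg px+ (56); these are the parental (non-recombinant) types.
So the F1 carried vg+ px on one chromosome and vg px+ on the other — the recessive alleles are on opposite chromosomes (trans / repulsion).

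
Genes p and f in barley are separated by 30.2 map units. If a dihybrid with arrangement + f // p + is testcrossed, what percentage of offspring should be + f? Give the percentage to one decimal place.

34.9%

A map distance of 30.2 map units corresponds to a recombination frequency of 0.302.
The F1 is + f / p +, so + f is a parental gamete class with expected frequency (1 − r)/2 = 0.698/2 = 0.3490.
That is 0.3490 = 34.9% of the progeny.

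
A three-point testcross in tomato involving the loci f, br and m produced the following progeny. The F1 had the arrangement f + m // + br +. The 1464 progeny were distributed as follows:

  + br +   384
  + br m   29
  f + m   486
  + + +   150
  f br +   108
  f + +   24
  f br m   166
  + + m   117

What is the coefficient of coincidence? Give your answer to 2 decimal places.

0.76

The two rarest classes, f + + and + br m, are the double crossovers. Comparing them with the parentals, only the m allele has switched, so m is the middle locus and the order is br – m – f.
br–m: (316 + 53)/1464 = 0.2520; m–f: (225 + 53)/1464 = 0.1899.
Expected DCO frequency = 0.2520 × 0.1899 ≈ 0.04785; observed = 53/1464 ≈ 0.03620.
Coefficient of coincidence = 0.03620/0.04785 ≈ 0.76.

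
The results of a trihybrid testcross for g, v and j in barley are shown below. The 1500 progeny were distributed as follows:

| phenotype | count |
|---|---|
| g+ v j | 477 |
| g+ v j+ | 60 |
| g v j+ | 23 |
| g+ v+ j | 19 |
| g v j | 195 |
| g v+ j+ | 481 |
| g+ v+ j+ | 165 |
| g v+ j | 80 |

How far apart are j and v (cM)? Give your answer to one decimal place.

The two most frequent reciprocal classes, g v+ j+ and g+ v j, are the parental types, so the F1 was g v+ j+ / g+ v j.
The two rarest classes, g v j+ and g+ v+ j, are the double crossovers. Comparing them with the parentals, only the v allele has switched, so v is the middle locus and the order is g – v – j.
Crossovers in the v–j interval produce the single-crossover classes g v+ j and g+ v j+ (80 + 60 = 140) plus the double crossovers (42).
RF(v–j) = (140 + 42) / 1500 = 182/1500 = 0.1213 → 12.1 cM.

12.1 cM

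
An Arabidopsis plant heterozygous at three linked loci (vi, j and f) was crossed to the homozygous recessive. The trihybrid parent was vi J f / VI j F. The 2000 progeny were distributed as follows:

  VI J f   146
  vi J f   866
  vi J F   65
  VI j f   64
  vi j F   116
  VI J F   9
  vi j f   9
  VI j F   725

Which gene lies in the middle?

The two rarest classes, vi j f and VI J F, are the double crossovers. Comparing them with the parentals, only the j allele has switched, so j is the middle locus and the order is vi – j – f.

j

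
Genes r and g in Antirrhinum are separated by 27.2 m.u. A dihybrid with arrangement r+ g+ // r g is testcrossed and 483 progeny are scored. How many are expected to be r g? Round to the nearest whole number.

A map distance of 27.2 m.u. corresponds to a recombination frequency of 0.272.
The F1 is r+ g+ / r g, so r g is a parental gamete class with expected frequency (1 − r)/2 = 0.728/2 = 0.3640.
Expected number = 0.3640 × 483 = 175.81 ≈ 176.

176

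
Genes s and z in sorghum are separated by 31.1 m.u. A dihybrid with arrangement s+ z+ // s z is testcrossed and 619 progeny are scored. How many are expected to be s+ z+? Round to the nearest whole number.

213

A map distance of 31.1 m.u. corresponds to a recombination frequency of 0.311.
The F1 is s+ z+ / s z, so s+ z+ is a parental gamete class with expected frequency (1 − r)/2 = 0.689/2 = 0.3445.
Expected number = 0.3445 × 619 = 213.25 ≈ 213.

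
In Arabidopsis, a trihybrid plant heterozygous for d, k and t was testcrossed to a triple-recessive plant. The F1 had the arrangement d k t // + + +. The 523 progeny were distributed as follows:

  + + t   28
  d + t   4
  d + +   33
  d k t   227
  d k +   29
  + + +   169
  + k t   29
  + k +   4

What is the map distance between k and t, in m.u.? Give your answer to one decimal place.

The two rarest classes, d + t and + k +, are the double crossovers. Comparing them with the parentals, only the k allele has switched, so k is the middle locus and the order is t – k – d.
Crossovers in the t–k interval produce the single-crossover classes d k + and + + t (29 + 28 = 57) plus the double crossovers (8).
RF(t–k) = (57 + 8) / 523 = 65/523 = 0.1243 → 12.4 m.u.

12.4 m.u.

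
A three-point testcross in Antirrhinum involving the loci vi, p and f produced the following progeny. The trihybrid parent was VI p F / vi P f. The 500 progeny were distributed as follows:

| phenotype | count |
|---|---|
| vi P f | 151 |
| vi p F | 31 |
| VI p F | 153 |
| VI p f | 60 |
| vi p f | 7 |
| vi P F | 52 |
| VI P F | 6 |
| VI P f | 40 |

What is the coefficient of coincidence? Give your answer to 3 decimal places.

0.619

The two rarest classes, VI P F and vi p f, are the double crossovers. Comparing them with the parentals, only the p allele has switched, so p is the middle locus and the order is f – p – vi.
f–p: (112 + 13)/500 = 0.2500; p–vi: (71 + 13)/500 = 0.1680.
Expected DCO frequency = 0.2500 × 0.1680 ≈ 0.04200; observed = 13/500 ≈ 0.02600.
Coefficient of coincidence = 0.02600/0.04200 ≈ 0.619.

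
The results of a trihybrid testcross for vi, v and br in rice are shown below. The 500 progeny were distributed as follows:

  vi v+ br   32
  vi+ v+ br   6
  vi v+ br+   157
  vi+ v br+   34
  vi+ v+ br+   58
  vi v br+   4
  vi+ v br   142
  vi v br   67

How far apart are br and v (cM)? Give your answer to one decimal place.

15.2 cM

The two most frequent reciprocal classes, vi v+ br+ and vi+ v br, are the parental types, so the F1 was vi v+ br+ / vi+ v br.
The two rarest classes, vi v br+ and vi+ v+ br, are the double crossovers. Comparing them with the parentals, only the v allele has switched, so v is the middle locus and the order is vi – v – br.
Crossovers in the v–br interval produce the single-crossover classes vi v+ br and vi+ v br+ (32 + 34 = 66) plus the double crossovers (10).
RF(v–br) = (66 + 10) / 500 = 76/500 = 0.1520 → 15.2 cM.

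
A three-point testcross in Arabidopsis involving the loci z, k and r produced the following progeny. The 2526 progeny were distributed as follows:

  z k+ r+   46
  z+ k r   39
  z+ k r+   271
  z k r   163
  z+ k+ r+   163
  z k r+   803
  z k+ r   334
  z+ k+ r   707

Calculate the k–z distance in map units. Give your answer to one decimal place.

27.3 map units

The two most frequent reciprocal classes, z k r+ and z+ k+ r, are the parental types, so the F1 was z k r+ / z+ k+ r.
The two rarest classes, z k+ r+ and z+ k r, are the double crossovers. Comparing them with the parentals, only the k allele has switched, so k is the middle locus and the order is r – k – z.
Crossovers in the k–z interval produce the single-crossover classes z+ k r+ and z k+ r (271 + 334 = 605) plus the double crossovers (85).
RF(k–z) = (605 + 85) / 2526 = 690/2526 = 0.2732 → 27.3 map units.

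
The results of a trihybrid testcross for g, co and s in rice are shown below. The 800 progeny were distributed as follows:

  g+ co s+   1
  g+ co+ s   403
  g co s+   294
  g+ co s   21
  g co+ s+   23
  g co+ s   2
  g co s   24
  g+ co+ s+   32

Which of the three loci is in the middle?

g

The two most frequent reciprocal classes, g co s+ and g+ co+ s, are the parental types, so the F1 was g co s+ / g+ co+ s.
The two rarest classes, g+ co s+ and g co+ s, are the double crossovers. Comparing them with the parentals, only the g allele has switched, so g is the middle locus and the order is s – g – co.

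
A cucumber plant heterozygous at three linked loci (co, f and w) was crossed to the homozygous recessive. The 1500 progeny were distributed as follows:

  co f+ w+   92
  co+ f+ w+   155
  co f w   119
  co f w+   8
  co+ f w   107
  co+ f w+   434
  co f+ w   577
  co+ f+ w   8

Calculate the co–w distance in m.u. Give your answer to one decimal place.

14.3 m.u.

The two most frequent reciprocal classes, co f+ w and co+ f w+, are the parental types, so the F1 was co f+ w / co+ f w+.
The two rarest classes, co+ f+ w and co f w+, are the double crossovers. Comparing them with the parentals, only the co allele has switched, so co is the middle locus and the order is w – co – f.
Crossovers in the w–co interval produce the single-crossover classes co f+ w+ and co+ f w (92 + 107 = 199) plus the double crossovers (16).
RF(w–co) = (199 + 16) / 1500 = 215/1500 = 0.1433 → 14.3 m.u.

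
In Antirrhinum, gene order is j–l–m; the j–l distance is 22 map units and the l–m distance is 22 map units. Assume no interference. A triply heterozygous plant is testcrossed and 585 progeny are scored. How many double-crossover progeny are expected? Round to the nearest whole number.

28

Map distances give recombination frequencies of 0.220 and 0.220 for the two intervals.
With no interference, expected double-crossover frequency = 0.220 × 0.220 = 0.04840.
Expected number = 0.04840 × 585 = 28.31 ≈ 28.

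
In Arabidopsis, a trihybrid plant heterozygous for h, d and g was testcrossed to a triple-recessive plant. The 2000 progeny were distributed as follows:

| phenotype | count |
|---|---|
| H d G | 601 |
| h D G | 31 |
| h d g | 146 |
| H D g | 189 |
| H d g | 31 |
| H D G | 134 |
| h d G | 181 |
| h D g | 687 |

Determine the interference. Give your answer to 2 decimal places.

0.16

The two most frequent reciprocal classes, h D g and H d G, are the parental types, so the F1 was h D g / H d G.
The two rarest classes, h D G and H d g, are the double crossovers. Comparing them with the parentals, only the g allele has switched, so g is the middle locus and the order is h – g – d.
h–g: (370 + 62)/2000 = 0.2160; g–d: (280 + 62)/2000 = 0.1710.
Expected DCO frequency = 0.2160 × 0.1710 ≈ 0.03694; observed = 62/2000 ≈ 0.03100.
Coefficient of coincidence = 0.03100/0.03694 ≈ 0.84; interference = 1 − 0.84 = 0.16.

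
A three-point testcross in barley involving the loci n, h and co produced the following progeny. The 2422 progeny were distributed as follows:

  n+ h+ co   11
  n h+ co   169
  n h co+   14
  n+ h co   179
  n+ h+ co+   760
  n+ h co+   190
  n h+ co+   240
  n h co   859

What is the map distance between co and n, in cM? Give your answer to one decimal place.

The two most frequent reciprocal classes, n h co and n+ h+ co+, are the parental types, so the F1 was n h co / n+ h+ co+.
The two rarest classes, n h co+ and n+ h+ co, are the double crossovers. Comparing them with the parentals, only the co allele has switched, so co is the middle locus and the order is h – co – n.
Crossovers in the co–n interval produce the single-crossover classes n+ h co and n h+ co+ (179 + 240 = 419) plus the double crossovers (25).
RF(co–n) = (419 + 25) / 2422 = 444/2422 = 0.1833 → 18.3 cM.

18.3 cM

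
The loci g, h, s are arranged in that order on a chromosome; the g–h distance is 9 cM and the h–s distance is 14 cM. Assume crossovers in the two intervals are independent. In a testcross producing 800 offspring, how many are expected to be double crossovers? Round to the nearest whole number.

Map distances give recombination frequencies of 0.090 and 0.140 for the two intervals.
With no interference, expected double-crossover frequency = 0.090 × 0.140 = 0.01260.
Expected number = 0.01260 × 800 = 10.08 ≈ 10.

10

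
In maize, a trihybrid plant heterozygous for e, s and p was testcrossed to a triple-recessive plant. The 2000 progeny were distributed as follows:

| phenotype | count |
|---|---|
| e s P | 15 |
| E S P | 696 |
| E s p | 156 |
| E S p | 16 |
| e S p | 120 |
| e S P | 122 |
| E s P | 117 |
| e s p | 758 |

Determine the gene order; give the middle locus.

p

The two most frequent reciprocal classes, e s p and E S P, are the parental types, so the F1 was e s p / E S P.
The two rarest classes, e s P and E S p, are the double crossovers. Comparing them with the parentals, only the p allele has switched, so p is the middle locus and the order is e – p – s.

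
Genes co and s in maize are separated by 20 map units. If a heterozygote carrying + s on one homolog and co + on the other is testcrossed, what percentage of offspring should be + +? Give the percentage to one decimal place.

10.0%

A map distance of 20 map units corresponds to a recombination frequency of 0.200.
The F1 is + s / co +, so + + is a recombinant gamete class with expected frequency r/2 = 0.200/2 = 0.1000.
That is 0.1000 = 10.0% of the progeny.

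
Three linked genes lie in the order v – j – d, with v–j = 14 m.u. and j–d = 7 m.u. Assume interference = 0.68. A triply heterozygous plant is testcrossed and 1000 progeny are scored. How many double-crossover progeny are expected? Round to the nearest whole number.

Map distances give recombination frequencies of 0.140 and 0.070 for the two intervals.
With interference 0.68 (so coincidence = 0.32), expected double-crossover frequency = 0.140 × 0.070 × 0.32 = 0.00314.
Expected number = 0.00314 × 1000 = 3.14 ≈ 3.

3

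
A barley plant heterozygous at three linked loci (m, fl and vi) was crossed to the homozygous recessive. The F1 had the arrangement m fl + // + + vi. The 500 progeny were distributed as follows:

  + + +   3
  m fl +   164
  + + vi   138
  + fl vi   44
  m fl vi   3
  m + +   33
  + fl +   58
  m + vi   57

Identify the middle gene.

The two rarest classes, m fl vi and + + +, are the double crossovers. Comparing them with the parentals, only the vi allele has switched, so vi is the middle locus and the order is fl – vi – m.

vi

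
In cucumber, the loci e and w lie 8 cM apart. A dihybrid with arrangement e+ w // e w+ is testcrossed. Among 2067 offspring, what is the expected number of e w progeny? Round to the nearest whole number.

A map distance of 8 cM corresponds to a recombination frequency of 0.080.
The F1 is e+ w / e w+, so e w is a recombinant gamete class with expected frequency r/2 = 0.080/2 = 0.0400.
Expected number = 0.0400 × 2067 = 82.68 ≈ 83.

83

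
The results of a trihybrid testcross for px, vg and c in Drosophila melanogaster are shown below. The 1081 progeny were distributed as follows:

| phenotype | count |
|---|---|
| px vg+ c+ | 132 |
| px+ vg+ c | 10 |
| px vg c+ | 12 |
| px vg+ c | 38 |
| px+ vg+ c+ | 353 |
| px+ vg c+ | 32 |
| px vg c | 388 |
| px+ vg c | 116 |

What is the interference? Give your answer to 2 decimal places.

0.04

The two most frequent reciprocal classes, px vg c and px+ vg+ c+, are the parental types, so the F1 was px vg c / px+ vg+ c+.
The two rarest classes, px vg c+ and px+ vg+ c, are the double crossovers. Comparing them with the parentals, only the c allele has switched, so c is the middle locus and the order is vg – c – px.
vg–c: (70 + 22)/1081 = 0.0851; c–px: (248 + 22)/1081 = 0.2498.
Expected DCO frequency = 0.0851 × 0.2498 ≈ 0.02126; observed = 22/1081 ≈ 0.02035.
Coefficient of coincidence = 0.02035/0.02126 ≈ 0.96; interference = 1 − 0.96 = 0.04.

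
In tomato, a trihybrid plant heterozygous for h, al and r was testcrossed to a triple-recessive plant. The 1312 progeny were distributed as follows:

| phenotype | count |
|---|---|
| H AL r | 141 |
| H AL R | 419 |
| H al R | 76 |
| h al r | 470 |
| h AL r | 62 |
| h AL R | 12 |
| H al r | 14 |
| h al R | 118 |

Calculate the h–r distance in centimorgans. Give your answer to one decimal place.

21.7 centimorgans

The two most frequent reciprocal classes, H AL R and h al r, are the parental types, so the F1 was H AL R / h al r.
The two rarest classes, h AL R and H al r, are the double crossovers. Comparing them with the parentals, only the h allele has switched, so h is the middle locus and the order is r – h – al.
Crossovers in the r–h interval produce the single-crossover classes H AL r and h al R (141 + 118 = 259) plus the double crossovers (26).
RF(r–h) = (259 + 26) / 1312 = 285/1312 = 0.2172 → 21.7 centimorgans.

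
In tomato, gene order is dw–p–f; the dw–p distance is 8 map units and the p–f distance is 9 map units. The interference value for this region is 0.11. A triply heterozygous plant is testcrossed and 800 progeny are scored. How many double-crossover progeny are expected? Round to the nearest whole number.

5

Map distances give recombination frequencies of 0.080 and 0.090 for the two intervals.
With interference 0.11 (so coincidence = 0.89), expected double-crossover frequency = 0.080 × 0.090 × 0.89 = 0.00641.
Expected number = 0.00641 × 800 = 5.13 ≈ 5.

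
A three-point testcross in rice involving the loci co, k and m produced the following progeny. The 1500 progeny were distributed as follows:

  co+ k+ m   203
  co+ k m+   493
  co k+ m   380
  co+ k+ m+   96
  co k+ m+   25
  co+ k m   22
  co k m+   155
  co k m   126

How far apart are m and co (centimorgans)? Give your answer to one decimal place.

The two most frequent reciprocal classes, co k+ m and co+ k m+, are the parental types, so the F1 was co k+ m / co+ k m+.
The two rarest classes, co k+ m+ and co+ k m, are the double crossovers. Comparing them with the parentals, only the m allele has switched, so m is the middle locus and the order is k – m – co.
Crossovers in the m–co interval produce the single-crossover classes co+ k+ m and co k m+ (203 + 155 = 358) plus the double crossovers (47).
RF(m–co) = (358 + 47) / 1500 = 405/1500 = 0.2700 → 27.0 centimorgans.

27.0 centimorgans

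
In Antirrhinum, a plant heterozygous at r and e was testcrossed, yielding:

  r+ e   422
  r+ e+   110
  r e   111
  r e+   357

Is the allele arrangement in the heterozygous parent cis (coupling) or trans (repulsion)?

The two most frequent classes are r+ e (422) and r e+ (357); these are the parental (non-recombinant) types.
So the F1 carried r+ e on one chromosome and r e+ on the other — the recessive alleles are on opposite chromosomes (trans / repulsion).

trans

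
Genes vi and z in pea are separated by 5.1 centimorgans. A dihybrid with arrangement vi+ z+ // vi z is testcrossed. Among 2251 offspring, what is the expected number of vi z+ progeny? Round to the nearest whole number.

57

A map distance of 5.1 centimorgans corresponds to a recombination frequency of 0.051.
The F1 is vi+ z+ / vi z, so vi z+ is a recombinant gamete class with expected frequency r/2 = 0.051/2 = 0.0255.
Expected number = 0.0255 × 2251 = 57.40 ≈ 57.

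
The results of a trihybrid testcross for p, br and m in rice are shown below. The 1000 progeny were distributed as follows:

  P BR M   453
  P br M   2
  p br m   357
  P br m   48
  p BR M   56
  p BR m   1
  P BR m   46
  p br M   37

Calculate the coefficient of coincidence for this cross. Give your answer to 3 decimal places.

0.326

The two most frequent reciprocal classes, p br m and P BR M, are the parental types, so the F1 was p br m / P BR M.
The two rarest classes, p BR m and P br M, are the double crossovers. Comparing them with the parentals, only the br allele has switched, so br is the middle locus and the order is p – br – m.
p–br: (104 + 3)/1000 = 0.1070; br–m: (83 + 3)/1000 = 0.0860.
Expected DCO frequency = 0.1070 × 0.0860 ≈ 0.00920; observed = 3/1000 ≈ 0.00300.
Coefficient of coincidence = 0.00300/0.00920 ≈ 0.326.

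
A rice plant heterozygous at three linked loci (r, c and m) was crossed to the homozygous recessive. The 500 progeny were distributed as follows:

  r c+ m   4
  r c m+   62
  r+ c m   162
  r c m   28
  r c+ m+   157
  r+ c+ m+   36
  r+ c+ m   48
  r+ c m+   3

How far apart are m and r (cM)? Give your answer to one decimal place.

14.2 cM

The two most frequent reciprocal classes, r c+ m+ and r+ c m, are the parental types, so the F1 was r c+ m+ / r+ c m.
The two rarest classes, r c+ m and r+ c m+, are the double crossovers. Comparing them with the parentals, only the m allele has switched, so m is the middle locus and the order is c – m – r.
Crossovers in the m–r interval produce the single-crossover classes r+ c+ m+ and r c m (36 + 28 = 64) plus the double crossovers (7).
RF(m–r) = (64 + 7) / 500 = 71/500 = 0.1420 → 14.2 cM.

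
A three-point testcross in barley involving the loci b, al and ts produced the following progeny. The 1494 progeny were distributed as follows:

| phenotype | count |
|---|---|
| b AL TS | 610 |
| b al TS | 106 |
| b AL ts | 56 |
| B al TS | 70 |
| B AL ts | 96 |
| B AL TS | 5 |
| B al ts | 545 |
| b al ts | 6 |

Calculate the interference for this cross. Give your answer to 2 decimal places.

The two most frequent reciprocal classes, B al ts and b AL TS, are the parental types, so the F1 was B al ts / b AL TS.
The two rarest classes, b al ts and B AL TS, are the double crossovers. Comparing them with the parentals, only the b allele has switched, so b is the middle locus and the order is ts – b – al.
ts–b: (126 + 11)/1494 = 0.0917; b–al: (202 + 11)/1494 = 0.1426.
Expected DCO frequency = 0.0917 × 0.1426 ≈ 0.01308; observed = 11/1494 ≈ 0.00736.
Coefficient of coincidence = 0.00736/0.01308 ≈ 0.56; interference = 1 − 0.56 = 0.44.

0.44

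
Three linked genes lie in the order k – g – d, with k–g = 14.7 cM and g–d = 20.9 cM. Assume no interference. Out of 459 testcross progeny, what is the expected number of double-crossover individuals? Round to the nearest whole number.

14

Map distances give recombination frequencies of 0.147 and 0.209 for the two intervals.
With no interference, expected double-crossover frequency = 0.147 × 0.209 = 0.03072.
Expected number = 0.03072 × 459 = 14.10 ≈ 14.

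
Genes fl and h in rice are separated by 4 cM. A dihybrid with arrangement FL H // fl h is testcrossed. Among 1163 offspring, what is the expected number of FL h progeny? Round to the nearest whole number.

23

A map distance of 4 cM corresponds to a recombination frequency of 0.040.
The F1 is FL H / fl h, so FL h is a recombinant gamete class with expected frequency r/2 = 0.040/2 = 0.0200.
Expected number = 0.0200 × 1163 = 23.26 ≈ 23.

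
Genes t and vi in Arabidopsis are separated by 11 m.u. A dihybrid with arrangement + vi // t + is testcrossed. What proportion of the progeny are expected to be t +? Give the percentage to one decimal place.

44.5%

A map distance of 11 m.u. corresponds to a recombination frequency of 0.110.
The F1 is + vi / t +, so t + is a parental gamete class with expected frequency (1 − r)/2 = 0.890/2 = 0.4450.
That is 0.4450 = 44.5% of the progeny.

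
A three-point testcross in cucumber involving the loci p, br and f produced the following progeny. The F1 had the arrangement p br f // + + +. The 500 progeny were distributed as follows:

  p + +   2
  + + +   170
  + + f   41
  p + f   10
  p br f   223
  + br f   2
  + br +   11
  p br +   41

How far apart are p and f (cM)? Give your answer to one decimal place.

The two rarest classes, + br f and p + +, are the double crossovers. Comparing them with the parentals, only the p allele has switched, so p is the middle locus and the order is f – p – br.
Crossovers in the f–p interval produce the single-crossover classes p br + and + + f (41 + 41 = 82) plus the double crossovers (4).
RF(f–p) = (82 + 4) / 500 = 86/500 = 0.1720 → 17.2 cM.

17.2 cM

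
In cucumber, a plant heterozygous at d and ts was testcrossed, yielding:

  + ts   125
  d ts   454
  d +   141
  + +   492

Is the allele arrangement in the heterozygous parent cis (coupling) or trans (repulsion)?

cis

The two most frequent classes are + + (492) and d ts (454); these are the parental (non-recombinant) types.
So the F1 carried + + on one chromosome and d ts on the other — the recessive alleles are on the same chromosome (cis / coupling).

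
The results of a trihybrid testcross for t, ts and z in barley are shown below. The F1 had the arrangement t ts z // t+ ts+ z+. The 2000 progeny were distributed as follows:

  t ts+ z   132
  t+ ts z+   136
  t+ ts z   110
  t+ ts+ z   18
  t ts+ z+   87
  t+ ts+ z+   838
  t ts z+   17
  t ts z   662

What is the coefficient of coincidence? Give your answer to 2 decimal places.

1.00

The two rarest classes, t ts z+ and t+ ts+ z, are the double crossovers. Comparing them with the parentals, only the z allele has switched, so z is the middle locus and the order is ts – z – t.
ts–z: (268 + 35)/2000 = 0.1515; z–t: (197 + 35)/2000 = 0.1160.
Expected DCO frequency = 0.1515 × 0.1160 ≈ 0.01757; observed = 35/2000 ≈ 0.01750.
Coefficient of coincidence = 0.01750/0.01757 ≈ 1.00.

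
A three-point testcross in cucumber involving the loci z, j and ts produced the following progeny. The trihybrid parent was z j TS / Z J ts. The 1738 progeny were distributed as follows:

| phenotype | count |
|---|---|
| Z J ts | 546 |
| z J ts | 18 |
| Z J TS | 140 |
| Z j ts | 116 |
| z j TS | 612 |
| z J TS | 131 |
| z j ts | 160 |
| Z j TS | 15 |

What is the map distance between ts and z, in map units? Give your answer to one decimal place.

19.2 map units

The two rarest classes, Z j TS and z J ts, are the double crossovers. Comparing them with the parentals, only the z allele has switched, so z is the middle locus and the order is ts – z – j.
Crossovers in the ts–z interval produce the single-crossover classes z j ts and Z J TS (160 + 140 = 300) plus the double crossovers (33).
RF(ts–z) = (300 + 33) / 1738 = 333/1738 = 0.1916 → 19.2 map units.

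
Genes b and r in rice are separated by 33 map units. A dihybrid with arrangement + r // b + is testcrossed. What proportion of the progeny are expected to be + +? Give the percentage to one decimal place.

A map distance of 33 map units corresponds to a recombination frequency of 0.330.
The F1 is + r / b +, so + + is a recombinant gamete class with expected frequency r/2 = 0.330/2 = 0.1650.
That is 0.1650 = 16.5% of the progeny.

16.5%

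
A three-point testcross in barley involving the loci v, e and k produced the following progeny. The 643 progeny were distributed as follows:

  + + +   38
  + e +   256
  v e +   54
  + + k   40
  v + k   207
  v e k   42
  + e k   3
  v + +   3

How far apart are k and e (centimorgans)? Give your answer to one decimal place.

The two most frequent reciprocal classes, + e + and v + k, are the parental types, so the F1 was + e + / v + k.
The two rarest classes, + e k and v + +, are the double crossovers. Comparing them with the parentals, only the k allele has switched, so k is the middle locus and the order is v – k – e.
Crossovers in the k–e interval produce the single-crossover classes + + + and v e k (38 + 42 = 80) plus the double crossovers (6).
RF(k–e) = (80 + 6) / 643 = 86/643 = 0.1337 → 13.4 centimorgans.

13.4 centimorgans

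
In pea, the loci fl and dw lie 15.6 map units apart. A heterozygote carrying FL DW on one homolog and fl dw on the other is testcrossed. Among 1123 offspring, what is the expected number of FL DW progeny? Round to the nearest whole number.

474

A map distance of 15.6 map units corresponds to a recombination frequency of 0.156.
The F1 is FL DW / fl dw, so FL DW is a parental gamete class with expected frequency (1 − r)/2 = 0.844/2 = 0.4220.
Expected number = 0.4220 × 1123 = 473.91 ≈ 474.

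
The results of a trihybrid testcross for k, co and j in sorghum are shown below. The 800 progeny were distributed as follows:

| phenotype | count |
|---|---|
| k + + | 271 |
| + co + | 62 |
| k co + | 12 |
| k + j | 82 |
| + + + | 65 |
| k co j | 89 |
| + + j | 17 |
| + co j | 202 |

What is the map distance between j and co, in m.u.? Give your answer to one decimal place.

The two most frequent reciprocal classes, + co j and k + +, are the parental types, so the F1 was + co j / k + +.
The two rarest classes, + + j and k co +, are the double crossovers. Comparing them with the parentals, only the co allele has switched, so co is the middle locus and the order is j – co – k.
Crossovers in the j–co interval produce the single-crossover classes + co + and k + j (62 + 82 = 144) plus the double crossovers (29).
RF(j–co) = (144 + 29) / 800 = 173/800 = 0.2162 → 21.6 m.u.

21.6 m.u.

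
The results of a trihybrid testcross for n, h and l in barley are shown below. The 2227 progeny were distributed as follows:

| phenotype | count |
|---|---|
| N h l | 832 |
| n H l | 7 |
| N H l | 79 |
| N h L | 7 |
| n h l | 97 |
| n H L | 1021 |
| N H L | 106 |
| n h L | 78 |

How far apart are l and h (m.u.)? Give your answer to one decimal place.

7.7 m.u.

The two most frequent reciprocal classes, N h l and n H L, are the parental types, so the F1 was N h l / n H L.
The two rarest classes, N h L and n H l, are the double crossovers. Comparing them with the parentals, only the l allele has switched, so l is the middle locus and the order is n – l – h.
Crossovers in the l–h interval produce the single-crossover classes N H l and n h L (79 + 78 = 157) plus the double crossovers (14).
RF(l–h) = (157 + 14) / 2227 = 171/2227 = 0.0768 → 7.7 m.u.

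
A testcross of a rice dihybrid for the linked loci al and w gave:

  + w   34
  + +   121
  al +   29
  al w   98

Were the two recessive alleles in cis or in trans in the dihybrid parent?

The two most frequent classes are + + (121) and al w (98); these are the parental (non-recombinant) types.
So the F1 carried + + on one chromosome and al w on the other — the recessive alleles are on the same chromosome (cis / coupling).

cis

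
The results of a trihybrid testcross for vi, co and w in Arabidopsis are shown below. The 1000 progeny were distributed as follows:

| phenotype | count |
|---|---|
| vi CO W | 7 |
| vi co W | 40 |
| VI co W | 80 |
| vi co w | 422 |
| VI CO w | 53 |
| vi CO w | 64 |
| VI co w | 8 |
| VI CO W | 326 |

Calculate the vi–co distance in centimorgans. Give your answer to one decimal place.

The two most frequent reciprocal classes, vi co w and VI CO W, are the parental types, so the F1 was vi co w / VI CO W.
The two rarest classes, VI co w and vi CO W, are the double crossovers. Comparing them with the parentals, only the vi allele has switched, so vi is the middle locus and the order is co – vi – w.
Crossovers in the co–vi interval produce the single-crossover classes vi CO w and VI co W (64 + 80 = 144) plus the double crossovers (15).
RF(co–vi) = (144 + 15) / 1000 = 159/1000 = 0.1590 → 15.9 centimorgans.

15.9 centimorgans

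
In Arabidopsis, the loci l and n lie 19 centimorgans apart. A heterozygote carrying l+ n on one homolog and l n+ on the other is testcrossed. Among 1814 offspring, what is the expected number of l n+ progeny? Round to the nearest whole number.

735

A map distance of 19 centimorgans corresponds to a recombination frequency of 0.190.
The F1 is l+ n / l n+, so l n+ is a parental gamete class with expected frequency (1 − r)/2 = 0.810/2 = 0.4050.
Expected number = 0.4050 × 1814 = 734.67 ≈ 735.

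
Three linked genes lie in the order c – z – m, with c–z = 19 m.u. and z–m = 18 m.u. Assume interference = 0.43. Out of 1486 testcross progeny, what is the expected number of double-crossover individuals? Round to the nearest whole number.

Map distances give recombination frequencies of 0.190 and 0.180 for the two intervals.
With interference 0.43 (so coincidence = 0.57), expected double-crossover frequency = 0.190 × 0.180 × 0.57 = 0.01949.
Expected number = 0.01949 × 1486 = 28.97 ≈ 29.

29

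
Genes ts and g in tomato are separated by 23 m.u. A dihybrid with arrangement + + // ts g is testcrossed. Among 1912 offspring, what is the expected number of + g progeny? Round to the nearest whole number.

220

A map distance of 23 m.u. corresponds to a recombination frequency of 0.230.
The F1 is + + / ts g, so + g is a recombinant gamete class with expected frequency r/2 = 0.230/2 = 0.1150.
Expected number = 0.1150 × 1912 = 219.88 ≈ 220.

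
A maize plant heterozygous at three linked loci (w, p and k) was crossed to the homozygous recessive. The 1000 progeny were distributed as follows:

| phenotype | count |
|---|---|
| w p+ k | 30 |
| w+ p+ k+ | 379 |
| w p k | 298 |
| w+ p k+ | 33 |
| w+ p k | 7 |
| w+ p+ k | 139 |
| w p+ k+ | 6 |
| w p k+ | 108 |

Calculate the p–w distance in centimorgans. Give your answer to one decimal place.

The two most frequent reciprocal classes, w p k and w+ p+ k+, are the parental types, so the F1 was w p k / w+ p+ k+.
The two rarest classes, w+ p k and w p+ k+, are the double crossovers. Comparing them with the parentals, only the w allele has switched, so w is the middle locus and the order is p – w – k.
Crossovers in the p–w interval produce the single-crossover classes w p+ k and w+ p k+ (30 + 33 = 63) plus the double crossovers (13).
RF(p–w) = (63 + 13) / 1000 = 76/1000 = 0.0760 → 7.6 centimorgans.

7.6 centimorgans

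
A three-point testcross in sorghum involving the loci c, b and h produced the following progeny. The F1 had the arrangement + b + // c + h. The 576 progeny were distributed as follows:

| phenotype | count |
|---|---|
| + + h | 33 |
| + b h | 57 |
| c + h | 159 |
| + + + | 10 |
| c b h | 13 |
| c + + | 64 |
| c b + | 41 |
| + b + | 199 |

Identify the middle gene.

The two rarest classes, + + + and c b h, are the double crossovers. Comparing them with the parentals, only the b allele has switched, so b is the middle locus and the order is h – b – c.

b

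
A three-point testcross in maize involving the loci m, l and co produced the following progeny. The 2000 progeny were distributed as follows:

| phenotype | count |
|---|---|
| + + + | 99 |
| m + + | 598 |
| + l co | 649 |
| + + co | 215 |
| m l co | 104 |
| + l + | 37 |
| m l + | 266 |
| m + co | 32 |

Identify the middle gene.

The two most frequent reciprocal classes, m + + and + l co, are the parental types, so the F1 was m + + / + l co.
The two rarest classes, m + co and + l +, are the double crossovers. Comparing them with the parentals, only the co allele has switched, so co is the middle locus and the order is m – co – l.

co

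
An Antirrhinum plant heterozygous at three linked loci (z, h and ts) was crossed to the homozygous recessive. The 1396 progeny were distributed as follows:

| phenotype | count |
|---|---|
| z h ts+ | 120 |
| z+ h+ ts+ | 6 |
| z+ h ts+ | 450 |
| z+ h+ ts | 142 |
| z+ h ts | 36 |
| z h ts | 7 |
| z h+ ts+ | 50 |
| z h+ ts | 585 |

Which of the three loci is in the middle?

The two most frequent reciprocal classes, z h+ ts and z+ h ts+, are the parental types, so the F1 was z h+ ts / z+ h ts+.
The two rarest classes, z h ts and z+ h+ ts+, are the double crossovers. Comparing them with the parentals, only the h allele has switched, so h is the middle locus and the order is z – h – ts.

h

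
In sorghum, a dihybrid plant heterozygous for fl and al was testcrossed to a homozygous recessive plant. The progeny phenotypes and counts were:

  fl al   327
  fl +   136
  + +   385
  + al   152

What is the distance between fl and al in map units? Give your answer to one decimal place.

28.8 map units

The two most frequent classes, + + (385) and fl al (327), are the parental types, so the F1 was + + / fl al.
The recombinant classes are + al and fl +: 152 + 136 = 288.
Recombination frequency = 288/1000 = 0.2880 ≈ 28.8%, i.e. 28.8 map units.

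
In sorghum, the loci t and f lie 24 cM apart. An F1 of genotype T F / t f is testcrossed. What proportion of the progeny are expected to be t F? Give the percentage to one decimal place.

A map distance of 24 cM corresponds to a recombination frequency of 0.240.
The F1 is T F / t f, so t F is a recombinant gamete class with expected frequency r/2 = 0.240/2 = 0.1200.
That is 0.1200 = 12.0% of the progeny.

12.0%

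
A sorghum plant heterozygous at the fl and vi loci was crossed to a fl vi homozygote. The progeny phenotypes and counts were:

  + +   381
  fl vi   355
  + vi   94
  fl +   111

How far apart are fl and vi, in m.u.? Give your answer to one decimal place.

The two most frequent classes, + + (381) and fl vi (355), are the parental types, so the F1 was + + / fl vi.
The recombinant classes are + vi and fl +: 94 + 111 = 205.
Recombination frequency = 205/941 = 0.2179 ≈ 21.8%, i.e. 21.8 m.u.

21.8 m.u.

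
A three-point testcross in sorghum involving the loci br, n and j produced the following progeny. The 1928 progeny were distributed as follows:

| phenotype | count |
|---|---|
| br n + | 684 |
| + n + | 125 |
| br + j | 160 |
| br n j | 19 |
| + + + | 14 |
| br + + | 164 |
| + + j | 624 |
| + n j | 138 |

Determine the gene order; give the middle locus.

j

The two most frequent reciprocal classes, br n + and + + j, are the parental types, so the F1 was br n + / + + j.
The two rarest classes, br n j and + + +, are the double crossovers. Comparing them with the parentals, only the j allele has switched, so j is the middle locus and the order is br – j – n.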